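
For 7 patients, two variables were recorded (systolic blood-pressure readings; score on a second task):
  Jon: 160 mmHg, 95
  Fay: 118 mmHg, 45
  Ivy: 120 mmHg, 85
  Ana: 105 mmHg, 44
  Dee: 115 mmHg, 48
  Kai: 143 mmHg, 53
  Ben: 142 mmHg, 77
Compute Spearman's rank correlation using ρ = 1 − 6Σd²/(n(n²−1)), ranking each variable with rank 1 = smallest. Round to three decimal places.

0.821

Ranks of variable 1: 7, 3, 4, 1, 2, 6, 5
Ranks of variable 2: 7, 2, 6, 1, 3, 4, 5
d = r₁ − r₂: 0, 1, -2, 0, -1, 2, 0
d²: 0, 1, 4, 0, 1, 4, 0; Σd² = 10
ρ = 1 − 6·10/(7·48) = 1 − 60/336 = 0.821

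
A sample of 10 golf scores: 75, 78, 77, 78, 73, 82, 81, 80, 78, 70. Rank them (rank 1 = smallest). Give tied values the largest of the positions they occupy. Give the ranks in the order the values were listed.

Sorted (ascending): 70, 73, 75, 77, 78, 78, 78, 80, 81, 82
The 3 values of 78 occupy positions 5–7 → each gets rank 7.

3, 7, 4, 7, 2, 10, 9, 8, 7, 1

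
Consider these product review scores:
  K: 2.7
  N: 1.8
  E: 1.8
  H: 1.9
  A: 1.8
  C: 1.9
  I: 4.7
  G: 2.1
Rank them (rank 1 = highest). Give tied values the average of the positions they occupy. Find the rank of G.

Sorted (descending): 4.7, 2.7, 2.1, 1.9, 1.9, 1.8, 1.8, 1.8
The 2 values of 1.9 occupy positions 4–5 → average rank (4+5)/2 = 4.5.
The 3 values of 1.8 occupy positions 6–8 → average rank 7.
G has value 2.1 → rank 3.

3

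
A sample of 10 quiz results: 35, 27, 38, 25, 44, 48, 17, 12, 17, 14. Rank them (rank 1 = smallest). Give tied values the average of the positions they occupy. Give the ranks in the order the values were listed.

Sorted (ascending): 12, 14, 17, 17, 25, 27, 35, 38, 44, 48
The 2 values of 17 occupy positions 3–4 → average rank (3+4)/2 = 3.5.

7, 6, 8, 5, 9, 10, 3.5, 1, 3.5, 2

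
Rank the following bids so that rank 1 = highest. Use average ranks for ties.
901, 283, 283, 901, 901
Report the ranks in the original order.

2, 4.5, 4.5, 2, 2

Sorted (descending): 901, 901, 901, 283, 283
The 3 values of 901 occupy positions 1–3 → average rank 2.
The 2 values of 283 occupy positions 4–5 → average rank (4+5)/2 = 4.5.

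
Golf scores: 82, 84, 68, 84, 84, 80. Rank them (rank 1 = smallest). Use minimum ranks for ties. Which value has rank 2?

80

Sorted (ascending): 68, 80, 82, 84, 84, 84
The 3 values of 84 occupy positions 4–6 → each gets rank 4.
Rank 2 → value 80.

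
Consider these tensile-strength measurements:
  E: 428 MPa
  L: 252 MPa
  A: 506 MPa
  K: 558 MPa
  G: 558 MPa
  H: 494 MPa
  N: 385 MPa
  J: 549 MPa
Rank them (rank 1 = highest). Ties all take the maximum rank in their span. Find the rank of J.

3

Sorted (descending): 558, 558, 549, 506, 494, 428, 385, 252
The 2 values of 558 occupy positions 1–2 → each gets rank 2.
J has value 549 MPa → rank 3.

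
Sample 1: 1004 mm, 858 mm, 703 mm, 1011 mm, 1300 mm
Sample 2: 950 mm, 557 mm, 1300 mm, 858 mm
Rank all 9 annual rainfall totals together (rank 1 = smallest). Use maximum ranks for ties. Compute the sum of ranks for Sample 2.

19

Sorted (ascending): 557, 703, 858, 858, 950, 1004, 1011, 1300, 1300
The 2 values of 858 occupy positions 3–4 → each gets rank 4.
The 2 values of 1300 occupy positions 8–9 → each gets rank 9.
Sample 2 values → pooled ranks: 950→5, 557→1, 1300→9, 858→4
Rank sum = 5 + 1 + 9 + 4 = 19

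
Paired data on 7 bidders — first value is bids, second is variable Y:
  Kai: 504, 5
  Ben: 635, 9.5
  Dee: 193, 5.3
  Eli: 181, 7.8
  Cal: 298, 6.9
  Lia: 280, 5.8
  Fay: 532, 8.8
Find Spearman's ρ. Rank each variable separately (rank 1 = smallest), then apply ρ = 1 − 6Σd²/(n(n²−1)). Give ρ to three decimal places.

0.429

Ranks of variable 1: 5, 7, 2, 1, 4, 3, 6
Ranks of variable 2: 1, 7, 2, 5, 4, 3, 6
d = r₁ − r₂: 4, 0, 0, -4, 0, 0, 0
d²: 16, 0, 0, 16, 0, 0, 0; Σd² = 32
ρ = 1 − 6·32/(7·48) = 1 − 192/336 = 0.429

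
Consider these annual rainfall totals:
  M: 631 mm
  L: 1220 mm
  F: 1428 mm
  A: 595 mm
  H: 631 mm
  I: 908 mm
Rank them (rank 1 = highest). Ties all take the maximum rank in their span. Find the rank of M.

5

Sorted (descending): 1428, 1220, 908, 631, 631, 595
The 2 values of 631 occupy positions 4–5 → each gets rank 5.
M has value 631 mm → rank 5.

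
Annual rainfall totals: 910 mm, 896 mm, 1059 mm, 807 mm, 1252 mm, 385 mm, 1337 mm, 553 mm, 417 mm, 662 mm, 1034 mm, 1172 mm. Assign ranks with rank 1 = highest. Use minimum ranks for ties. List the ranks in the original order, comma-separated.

Sorted (descending): 1337, 1252, 1172, 1059, 1034, 910, 896, 807, 662, 553, 417, 385
No ties — each value takes its position as its rank.

6, 7, 4, 8, 2, 12, 1, 10, 11, 9, 5, 3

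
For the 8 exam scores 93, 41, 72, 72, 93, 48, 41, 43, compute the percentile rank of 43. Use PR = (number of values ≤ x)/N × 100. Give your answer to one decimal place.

37.5

N = 8.
Strictly below 43: 2. Equal to 43: 1.
PR = 3/8 × 100 = 37.5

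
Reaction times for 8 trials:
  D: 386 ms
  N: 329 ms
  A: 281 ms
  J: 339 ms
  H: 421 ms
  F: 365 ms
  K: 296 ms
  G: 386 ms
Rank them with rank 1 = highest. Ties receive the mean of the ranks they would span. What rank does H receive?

Sorted (descending): 421, 386, 386, 365, 339, 329, 296, 281
The 2 values of 386 occupy positions 2–3 → average rank (2+3)/2 = 2.5.
H has value 421 ms → rank 1.

1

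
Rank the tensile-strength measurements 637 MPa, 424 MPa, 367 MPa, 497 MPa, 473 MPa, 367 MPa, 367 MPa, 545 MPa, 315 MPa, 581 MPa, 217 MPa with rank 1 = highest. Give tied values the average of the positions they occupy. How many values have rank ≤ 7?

6

Sorted (descending): 637, 581, 545, 497, 473, 424, 367, 367, 367, 315, 217
The 3 values of 367 occupy positions 7–9 → average rank 8.
Ranks ≤ 7: {1, 2, 3, 4, 5, 6} → 6 values.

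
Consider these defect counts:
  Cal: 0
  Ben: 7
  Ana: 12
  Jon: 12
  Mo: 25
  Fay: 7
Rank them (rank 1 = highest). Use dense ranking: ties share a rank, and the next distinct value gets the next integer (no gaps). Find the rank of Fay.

3

Sorted (descending): 25, 12, 12, 7, 7, 0
The 2 values of 12 share dense rank 2.
The 2 values of 7 share dense rank 3.
Remaining distinct values take the next consecutive integers.
Fay has value 7 → rank 3.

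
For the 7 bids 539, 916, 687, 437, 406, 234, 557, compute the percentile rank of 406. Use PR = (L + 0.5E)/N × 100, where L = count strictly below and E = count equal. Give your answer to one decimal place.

21.4

N = 7.
Strictly below 406: 1. Equal to 406: 1.
PR = (1 + 0.5·1)/7 × 100 = 21.4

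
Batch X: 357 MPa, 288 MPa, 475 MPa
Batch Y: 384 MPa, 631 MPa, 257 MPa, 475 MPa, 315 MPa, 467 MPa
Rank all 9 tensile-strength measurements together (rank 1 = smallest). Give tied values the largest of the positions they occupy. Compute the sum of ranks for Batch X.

Sorted (ascending): 257, 288, 315, 357, 384, 467, 475, 475, 631
The 2 values of 475 occupy positions 7–8 → each gets rank 8.
Batch X values → pooled ranks: 357→4, 288→2, 475→8
Rank sum = 4 + 2 + 8 = 14

14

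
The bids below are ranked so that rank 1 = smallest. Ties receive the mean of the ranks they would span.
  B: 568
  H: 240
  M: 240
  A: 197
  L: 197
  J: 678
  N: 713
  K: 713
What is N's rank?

7.5

Sorted (ascending): 197, 197, 240, 240, 568, 678, 713, 713
The 2 values of 197 occupy positions 1–2 → average rank (1+2)/2 = 1.5.
The 2 values of 240 occupy positions 3–4 → average rank (3+4)/2 = 3.5.
The 2 values of 713 occupy positions 7–8 → average rank (7+8)/2 = 7.5.
N has value 713 → rank 7.5.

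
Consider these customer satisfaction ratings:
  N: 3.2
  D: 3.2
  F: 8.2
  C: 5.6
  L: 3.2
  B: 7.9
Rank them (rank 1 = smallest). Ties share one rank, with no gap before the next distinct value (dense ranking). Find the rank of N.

1

Sorted (ascending): 3.2, 3.2, 3.2, 5.6, 7.9, 8.2
The 3 values of 3.2 share dense rank 1.
Remaining distinct values take the next consecutive integers.
N has value 3.2 → rank 1.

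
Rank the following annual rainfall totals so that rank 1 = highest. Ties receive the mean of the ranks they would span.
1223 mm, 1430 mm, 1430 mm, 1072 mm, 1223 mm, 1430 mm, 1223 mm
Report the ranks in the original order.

Sorted (descending): 1430, 1430, 1430, 1223, 1223, 1223, 1072
The 3 values of 1430 occupy positions 1–3 → average rank 2.
The 3 values of 1223 occupy positions 4–6 → average rank 5.

5, 2, 2, 7, 5, 2, 5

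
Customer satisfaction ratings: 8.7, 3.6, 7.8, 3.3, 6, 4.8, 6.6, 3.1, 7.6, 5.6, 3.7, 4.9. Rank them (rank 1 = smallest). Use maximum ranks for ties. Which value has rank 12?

8.7

Sorted (ascending): 3.1, 3.3, 3.6, 3.7, 4.8, 4.9, 5.6, 6, 6.6, 7.6, 7.8, 8.7
No ties — each value takes its position as its rank.
Rank 12 → value 8.7.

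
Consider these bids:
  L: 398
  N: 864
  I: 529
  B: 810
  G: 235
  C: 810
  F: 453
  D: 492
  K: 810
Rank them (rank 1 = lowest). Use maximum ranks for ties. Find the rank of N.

Sorted (ascending): 235, 398, 453, 492, 529, 810, 810, 810, 864
The 3 values of 810 occupy positions 6–8 → each gets rank 8.
N has value 864 → rank 9.

9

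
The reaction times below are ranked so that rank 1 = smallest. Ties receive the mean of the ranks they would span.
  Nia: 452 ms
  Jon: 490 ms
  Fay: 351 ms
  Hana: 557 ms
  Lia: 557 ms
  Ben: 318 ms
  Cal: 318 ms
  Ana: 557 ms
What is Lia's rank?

7

Sorted (ascending): 318, 318, 351, 452, 490, 557, 557, 557
The 2 values of 318 occupy positions 1–2 → average rank (1+2)/2 = 1.5.
The 3 values of 557 occupy positions 6–8 → average rank 7.
Lia has value 557 ms → rank 7.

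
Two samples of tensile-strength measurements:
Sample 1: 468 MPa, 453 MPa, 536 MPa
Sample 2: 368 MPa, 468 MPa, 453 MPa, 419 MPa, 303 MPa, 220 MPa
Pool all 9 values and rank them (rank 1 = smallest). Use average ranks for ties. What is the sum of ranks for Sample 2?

Sorted (ascending): 220, 303, 368, 419, 453, 453, 468, 468, 536
The 2 values of 453 occupy positions 5–6 → average rank (5+6)/2 = 5.5.
The 2 values of 468 occupy positions 7–8 → average rank (7+8)/2 = 7.5.
Sample 2 values → pooled ranks: 368→3, 468→7.5, 453→5.5, 419→4, 303→2, 220→1
Rank sum = 3 + 7.5 + 5.5 + 4 + 2 + 1 = 23

23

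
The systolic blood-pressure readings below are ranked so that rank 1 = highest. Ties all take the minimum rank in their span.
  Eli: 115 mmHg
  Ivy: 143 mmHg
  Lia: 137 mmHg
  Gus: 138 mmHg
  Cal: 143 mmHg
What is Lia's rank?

Sorted (descending): 143, 143, 138, 137, 115
The 2 values of 143 occupy positions 1–2 → each gets rank 1.
Lia has value 137 mmHg → rank 4.

4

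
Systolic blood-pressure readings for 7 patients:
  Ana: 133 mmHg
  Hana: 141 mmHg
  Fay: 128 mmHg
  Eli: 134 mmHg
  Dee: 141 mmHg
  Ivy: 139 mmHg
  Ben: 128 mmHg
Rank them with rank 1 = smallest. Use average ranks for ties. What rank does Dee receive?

Sorted (ascending): 128, 128, 133, 134, 139, 141, 141
The 2 values of 128 occupy positions 1–2 → average rank (1+2)/2 = 1.5.
The 2 values of 141 occupy positions 6–7 → average rank (6+7)/2 = 6.5.
Dee has value 141 mmHg → rank 6.5.

6.5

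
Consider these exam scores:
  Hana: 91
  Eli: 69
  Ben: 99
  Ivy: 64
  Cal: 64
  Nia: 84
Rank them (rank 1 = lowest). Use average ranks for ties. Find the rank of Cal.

1.5

Sorted (ascending): 64, 64, 69, 84, 91, 99
The 2 values of 64 occupy positions 1–2 → average rank (1+2)/2 = 1.5.
Cal has value 64 → rank 1.5.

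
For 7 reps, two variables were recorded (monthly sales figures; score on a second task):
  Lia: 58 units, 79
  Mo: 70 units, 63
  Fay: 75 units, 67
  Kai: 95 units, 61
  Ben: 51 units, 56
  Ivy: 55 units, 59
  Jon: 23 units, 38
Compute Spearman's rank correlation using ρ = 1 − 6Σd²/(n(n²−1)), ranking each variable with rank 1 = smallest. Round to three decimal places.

0.679

Ranks of variable 1: 4, 5, 6, 7, 2, 3, 1
Ranks of variable 2: 7, 5, 6, 4, 2, 3, 1
d = r₁ − r₂: -3, 0, 0, 3, 0, 0, 0
d²: 9, 0, 0, 9, 0, 0, 0; Σd² = 18
ρ = 1 − 6·18/(7·48) = 1 − 108/336 = 0.679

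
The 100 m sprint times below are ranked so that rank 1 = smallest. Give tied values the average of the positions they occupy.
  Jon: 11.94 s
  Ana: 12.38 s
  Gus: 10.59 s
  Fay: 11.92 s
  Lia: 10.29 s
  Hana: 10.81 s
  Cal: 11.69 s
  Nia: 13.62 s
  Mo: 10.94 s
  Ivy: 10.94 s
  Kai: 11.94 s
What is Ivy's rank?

4.5

Sorted (ascending): 10.29, 10.59, 10.81, 10.94, 10.94, 11.69, 11.92, 11.94, 11.94, 12.38, 13.62
The 2 values of 10.94 occupy positions 4–5 → average rank (4+5)/2 = 4.5.
The 2 values of 11.94 occupy positions 8–9 → average rank (8+9)/2 = 8.5.
Ivy has value 10.94 s → rank 4.5.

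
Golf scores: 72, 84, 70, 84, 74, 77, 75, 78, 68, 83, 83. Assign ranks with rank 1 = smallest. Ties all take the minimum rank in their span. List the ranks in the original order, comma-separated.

3, 10, 2, 10, 4, 6, 5, 7, 1, 8, 8

Sorted (ascending): 68, 70, 72, 74, 75, 77, 78, 83, 83, 84, 84
The 2 values of 83 occupy positions 8–9 → each gets rank 8.
The 2 values of 84 occupy positions 10–11 → each gets rank 10.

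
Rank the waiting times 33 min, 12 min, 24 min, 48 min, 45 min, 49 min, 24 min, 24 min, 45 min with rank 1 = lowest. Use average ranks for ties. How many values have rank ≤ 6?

Sorted (ascending): 12, 24, 24, 24, 33, 45, 45, 48, 49
The 3 values of 24 occupy positions 2–4 → average rank 3.
The 2 values of 45 occupy positions 6–7 → average rank (6+7)/2 = 6.5.
Ranks ≤ 6: {1, 3, 3, 3, 5} → 5 values.

5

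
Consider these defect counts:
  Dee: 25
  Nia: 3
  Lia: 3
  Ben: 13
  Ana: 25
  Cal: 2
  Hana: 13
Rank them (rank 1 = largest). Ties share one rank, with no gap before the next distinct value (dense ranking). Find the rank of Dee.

Sorted (descending): 25, 25, 13, 13, 3, 3, 2
The 2 values of 25 share dense rank 1.
The 2 values of 13 share dense rank 2.
The 2 values of 3 share dense rank 3.
Remaining distinct values take the next consecutive integers.
Dee has value 25 → rank 1.

1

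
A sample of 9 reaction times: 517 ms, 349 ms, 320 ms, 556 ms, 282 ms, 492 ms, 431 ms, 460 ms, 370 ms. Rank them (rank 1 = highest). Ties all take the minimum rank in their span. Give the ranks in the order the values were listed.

Sorted (descending): 556, 517, 492, 460, 431, 370, 349, 320, 282
No ties — each value takes its position as its rank.

2, 7, 8, 1, 9, 3, 5, 4, 6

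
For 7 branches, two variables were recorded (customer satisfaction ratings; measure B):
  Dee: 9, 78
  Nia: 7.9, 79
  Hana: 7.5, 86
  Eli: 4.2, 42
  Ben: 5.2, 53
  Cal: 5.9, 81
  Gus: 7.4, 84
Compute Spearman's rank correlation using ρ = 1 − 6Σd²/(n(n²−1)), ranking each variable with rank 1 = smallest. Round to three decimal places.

Ranks of variable 1: 7, 6, 5, 1, 2, 3, 4
Ranks of variable 2: 3, 4, 7, 1, 2, 5, 6
d = r₁ − r₂: 4, 2, -2, 0, 0, -2, -2
d²: 16, 4, 4, 0, 0, 4, 4; Σd² = 32
ρ = 1 − 6·32/(7·48) = 1 − 192/336 = 0.429

0.429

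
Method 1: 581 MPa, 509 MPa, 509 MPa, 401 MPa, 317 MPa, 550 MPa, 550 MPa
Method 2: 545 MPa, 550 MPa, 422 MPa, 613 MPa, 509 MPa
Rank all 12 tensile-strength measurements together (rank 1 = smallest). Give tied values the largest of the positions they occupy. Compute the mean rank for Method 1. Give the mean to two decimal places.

Sorted (ascending): 317, 401, 422, 509, 509, 509, 545, 550, 550, 550, 581, 613
The 3 values of 509 occupy positions 4–6 → each gets rank 6.
The 3 values of 550 occupy positions 8–10 → each gets rank 10.
Method 1 values → pooled ranks: 581→11, 509→6, 509→6, 401→2, 317→1, 550→10, 550→10
Mean rank = (11 + 6 + 6 + 2 + 1 + 10 + 10) / 7 = 6.57

6.57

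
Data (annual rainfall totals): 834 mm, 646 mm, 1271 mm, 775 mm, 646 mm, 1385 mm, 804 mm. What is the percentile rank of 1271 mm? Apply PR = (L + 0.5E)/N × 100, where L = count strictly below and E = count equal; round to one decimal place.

N = 7.
Strictly below 1271: 5. Equal to 1271: 1.
PR = (5 + 0.5·1)/7 × 100 = 78.6

78.6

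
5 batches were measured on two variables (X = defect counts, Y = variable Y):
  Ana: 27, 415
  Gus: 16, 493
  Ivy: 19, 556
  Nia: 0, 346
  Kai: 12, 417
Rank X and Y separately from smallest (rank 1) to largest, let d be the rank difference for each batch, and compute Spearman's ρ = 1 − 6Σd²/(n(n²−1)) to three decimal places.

0.400

Ranks of variable 1: 5, 3, 4, 1, 2
Ranks of variable 2: 2, 4, 5, 1, 3
d = r₁ − r₂: 3, -1, -1, 0, -1
d²: 9, 1, 1, 0, 1; Σd² = 12
ρ = 1 − 6·12/(5·24) = 1 − 72/120 = 0.400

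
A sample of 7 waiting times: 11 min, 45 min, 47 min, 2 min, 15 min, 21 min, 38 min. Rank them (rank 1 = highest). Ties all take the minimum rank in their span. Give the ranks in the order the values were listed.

6, 2, 1, 7, 5, 4, 3

Sorted (descending): 47, 45, 38, 21, 15, 11, 2
No ties — each value takes its position as its rank.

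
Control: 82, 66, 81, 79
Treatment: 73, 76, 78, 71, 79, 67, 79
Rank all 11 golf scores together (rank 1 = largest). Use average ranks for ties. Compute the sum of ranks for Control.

Sorted (descending): 82, 81, 79, 79, 79, 78, 76, 73, 71, 67, 66
The 3 values of 79 occupy positions 3–5 → average rank 4.
Control values → pooled ranks: 82→1, 66→11, 81→2, 79→4
Rank sum = 1 + 11 + 2 + 4 = 18

18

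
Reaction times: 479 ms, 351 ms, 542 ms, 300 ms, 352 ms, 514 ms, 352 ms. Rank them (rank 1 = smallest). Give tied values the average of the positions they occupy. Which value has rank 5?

Sorted (ascending): 300, 351, 352, 352, 479, 514, 542
The 2 values of 352 occupy positions 3–4 → average rank (3+4)/2 = 3.5.
Rank 5 → value 479.

479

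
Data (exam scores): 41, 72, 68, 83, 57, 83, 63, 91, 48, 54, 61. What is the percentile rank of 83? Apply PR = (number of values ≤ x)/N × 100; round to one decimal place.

N = 11.
Strictly below 83: 8. Equal to 83: 2.
PR = 10/11 × 100 = 90.9

90.9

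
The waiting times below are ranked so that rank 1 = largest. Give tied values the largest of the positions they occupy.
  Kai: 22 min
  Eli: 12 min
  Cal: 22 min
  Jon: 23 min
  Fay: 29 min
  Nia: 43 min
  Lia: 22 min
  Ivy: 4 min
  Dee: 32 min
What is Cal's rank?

7

Sorted (descending): 43, 32, 29, 23, 22, 22, 22, 12, 4
The 3 values of 22 occupy positions 5–7 → each gets rank 7.
Cal has value 22 min → rank 7.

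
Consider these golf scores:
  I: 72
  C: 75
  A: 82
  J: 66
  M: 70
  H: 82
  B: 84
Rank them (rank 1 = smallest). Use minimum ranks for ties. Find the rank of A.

Sorted (ascending): 66, 70, 72, 75, 82, 82, 84
The 2 values of 82 occupy positions 5–6 → each gets rank 5.
A has value 82 → rank 5.

5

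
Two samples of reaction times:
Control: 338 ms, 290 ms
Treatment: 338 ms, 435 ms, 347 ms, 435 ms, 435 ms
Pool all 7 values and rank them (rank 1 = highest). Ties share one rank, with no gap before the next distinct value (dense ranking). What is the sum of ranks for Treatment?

Sorted (descending): 435, 435, 435, 347, 338, 338, 290
The 3 values of 435 share dense rank 1.
The 2 values of 338 share dense rank 3.
Remaining distinct values take the next consecutive integers.
Treatment values → pooled ranks: 338→3, 435→1, 347→2, 435→1, 435→1
Rank sum = 3 + 1 + 2 + 1 + 1 = 8

8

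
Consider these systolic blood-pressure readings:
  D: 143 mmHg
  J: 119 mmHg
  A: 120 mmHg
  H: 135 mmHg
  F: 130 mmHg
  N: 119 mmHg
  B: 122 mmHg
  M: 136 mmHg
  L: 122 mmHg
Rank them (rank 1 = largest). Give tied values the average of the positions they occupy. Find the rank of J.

8.5

Sorted (descending): 143, 136, 135, 130, 122, 122, 120, 119, 119
The 2 values of 122 occupy positions 5–6 → average rank (5+6)/2 = 5.5.
The 2 values of 119 occupy positions 8–9 → average rank (8+9)/2 = 8.5.
J has value 119 mmHg → rank 8.5.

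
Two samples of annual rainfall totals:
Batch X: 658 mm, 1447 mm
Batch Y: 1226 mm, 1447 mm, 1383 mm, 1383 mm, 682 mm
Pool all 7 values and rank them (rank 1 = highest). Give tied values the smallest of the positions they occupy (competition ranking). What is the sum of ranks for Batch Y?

18

Sorted (descending): 1447, 1447, 1383, 1383, 1226, 682, 658
The 2 values of 1447 occupy positions 1–2 → each gets rank 1.
The 2 values of 1383 occupy positions 3–4 → each gets rank 3.
Batch Y values → pooled ranks: 1226→5, 1447→1, 1383→3, 1383→3, 682→6
Rank sum = 5 + 1 + 3 + 3 + 6 = 18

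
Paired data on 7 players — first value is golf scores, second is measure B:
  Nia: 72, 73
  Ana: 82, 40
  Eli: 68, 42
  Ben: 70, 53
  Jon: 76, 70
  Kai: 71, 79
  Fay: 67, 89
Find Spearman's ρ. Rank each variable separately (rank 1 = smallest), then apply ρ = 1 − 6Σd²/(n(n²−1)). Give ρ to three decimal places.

-0.429

Ranks of variable 1: 5, 7, 2, 3, 6, 4, 1
Ranks of variable 2: 5, 1, 2, 3, 4, 6, 7
d = r₁ − r₂: 0, 6, 0, 0, 2, -2, -6
d²: 0, 36, 0, 0, 4, 4, 36; Σd² = 80
ρ = 1 − 6·80/(7·48) = 1 − 480/336 = -0.429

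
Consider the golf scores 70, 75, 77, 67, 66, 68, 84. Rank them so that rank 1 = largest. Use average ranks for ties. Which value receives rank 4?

70

Sorted (descending): 84, 77, 75, 70, 68, 67, 66
No ties — each value takes its position as its rank.
Rank 4 → value 70.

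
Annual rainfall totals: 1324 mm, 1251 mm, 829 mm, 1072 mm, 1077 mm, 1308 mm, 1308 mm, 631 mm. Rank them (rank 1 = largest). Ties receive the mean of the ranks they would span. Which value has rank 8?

631

Sorted (descending): 1324, 1308, 1308, 1251, 1077, 1072, 829, 631
The 2 values of 1308 occupy positions 2–3 → average rank (2+3)/2 = 2.5.
Rank 8 → value 631.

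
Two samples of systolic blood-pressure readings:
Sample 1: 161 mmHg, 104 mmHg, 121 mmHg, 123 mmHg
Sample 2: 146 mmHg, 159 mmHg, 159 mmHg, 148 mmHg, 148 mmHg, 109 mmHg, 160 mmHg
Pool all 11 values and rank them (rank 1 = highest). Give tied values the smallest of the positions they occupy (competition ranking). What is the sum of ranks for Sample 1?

Sorted (descending): 161, 160, 159, 159, 148, 148, 146, 123, 121, 109, 104
The 2 values of 159 occupy positions 3–4 → each gets rank 3.
The 2 values of 148 occupy positions 5–6 → each gets rank 5.
Sample 1 values → pooled ranks: 161→1, 104→11, 121→9, 123→8
Rank sum = 1 + 11 + 9 + 8 = 29

29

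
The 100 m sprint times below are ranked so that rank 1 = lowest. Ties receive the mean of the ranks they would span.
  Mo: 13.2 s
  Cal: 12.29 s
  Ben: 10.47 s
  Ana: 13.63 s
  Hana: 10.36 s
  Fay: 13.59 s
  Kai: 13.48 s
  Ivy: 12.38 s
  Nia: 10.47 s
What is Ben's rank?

Sorted (ascending): 10.36, 10.47, 10.47, 12.29, 12.38, 13.2, 13.48, 13.59, 13.63
The 2 values of 10.47 occupy positions 2–3 → average rank (2+3)/2 = 2.5.
Ben has value 10.47 s → rank 2.5.

2.5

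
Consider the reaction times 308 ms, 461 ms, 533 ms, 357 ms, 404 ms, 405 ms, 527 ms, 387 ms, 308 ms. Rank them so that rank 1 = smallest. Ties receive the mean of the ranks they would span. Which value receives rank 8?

Sorted (ascending): 308, 308, 357, 387, 404, 405, 461, 527, 533
The 2 values of 308 occupy positions 1–2 → average rank (1+2)/2 = 1.5.
Rank 8 → value 527.

527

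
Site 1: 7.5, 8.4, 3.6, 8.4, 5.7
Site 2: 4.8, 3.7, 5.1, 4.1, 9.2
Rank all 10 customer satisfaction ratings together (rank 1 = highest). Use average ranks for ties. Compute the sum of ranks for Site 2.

Sorted (descending): 9.2, 8.4, 8.4, 7.5, 5.7, 5.1, 4.8, 4.1, 3.7, 3.6
The 2 values of 8.4 occupy positions 2–3 → average rank (2+3)/2 = 2.5.
Site 2 values → pooled ranks: 4.8→7, 3.7→9, 5.1→6, 4.1→8, 9.2→1
Rank sum = 7 + 9 + 6 + 8 + 1 = 31

31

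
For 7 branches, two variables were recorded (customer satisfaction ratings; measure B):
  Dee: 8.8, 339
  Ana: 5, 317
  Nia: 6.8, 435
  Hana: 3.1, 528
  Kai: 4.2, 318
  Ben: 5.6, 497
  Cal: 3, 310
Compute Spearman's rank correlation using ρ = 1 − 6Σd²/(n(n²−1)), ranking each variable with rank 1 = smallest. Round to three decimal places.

Ranks of variable 1: 7, 4, 6, 2, 3, 5, 1
Ranks of variable 2: 4, 2, 5, 7, 3, 6, 1
d = r₁ − r₂: 3, 2, 1, -5, 0, -1, 0
d²: 9, 4, 1, 25, 0, 1, 0; Σd² = 40
ρ = 1 − 6·40/(7·48) = 1 − 240/336 = 0.286

0.286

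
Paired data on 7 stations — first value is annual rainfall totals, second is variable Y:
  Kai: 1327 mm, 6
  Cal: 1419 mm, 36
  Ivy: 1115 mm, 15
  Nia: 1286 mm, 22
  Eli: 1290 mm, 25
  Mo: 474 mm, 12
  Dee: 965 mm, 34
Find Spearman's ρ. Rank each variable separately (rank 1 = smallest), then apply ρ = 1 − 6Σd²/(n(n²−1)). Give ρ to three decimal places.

Ranks of variable 1: 6, 7, 3, 4, 5, 1, 2
Ranks of variable 2: 1, 7, 3, 4, 5, 2, 6
d = r₁ − r₂: 5, 0, 0, 0, 0, -1, -4
d²: 25, 0, 0, 0, 0, 1, 16; Σd² = 42
ρ = 1 − 6·42/(7·48) = 1 − 252/336 = 0.250

0.250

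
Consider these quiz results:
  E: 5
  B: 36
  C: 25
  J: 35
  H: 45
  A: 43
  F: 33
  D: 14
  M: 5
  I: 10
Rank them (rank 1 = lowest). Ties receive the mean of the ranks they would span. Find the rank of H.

Sorted (ascending): 5, 5, 10, 14, 25, 33, 35, 36, 43, 45
The 2 values of 5 occupy positions 1–2 → average rank (1+2)/2 = 1.5.
H has value 45 → rank 10.

10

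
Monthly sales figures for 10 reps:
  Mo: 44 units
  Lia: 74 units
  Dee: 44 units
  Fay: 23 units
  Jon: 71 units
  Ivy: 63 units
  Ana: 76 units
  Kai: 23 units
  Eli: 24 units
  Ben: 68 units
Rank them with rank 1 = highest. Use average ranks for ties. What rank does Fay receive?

9.5

Sorted (descending): 76, 74, 71, 68, 63, 44, 44, 24, 23, 23
The 2 values of 44 occupy positions 6–7 → average rank (6+7)/2 = 6.5.
The 2 values of 23 occupy positions 9–10 → average rank (9+10)/2 = 9.5.
Fay has value 23 units → rank 9.5.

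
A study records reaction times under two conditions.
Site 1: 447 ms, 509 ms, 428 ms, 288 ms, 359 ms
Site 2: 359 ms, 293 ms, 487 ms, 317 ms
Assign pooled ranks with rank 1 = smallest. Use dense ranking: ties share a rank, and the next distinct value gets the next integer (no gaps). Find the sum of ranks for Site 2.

16

Sorted (ascending): 288, 293, 317, 359, 359, 428, 447, 487, 509
The 2 values of 359 share dense rank 4.
Remaining distinct values take the next consecutive integers.
Site 2 values → pooled ranks: 359→4, 293→2, 487→7, 317→3
Rank sum = 4 + 2 + 7 + 3 = 16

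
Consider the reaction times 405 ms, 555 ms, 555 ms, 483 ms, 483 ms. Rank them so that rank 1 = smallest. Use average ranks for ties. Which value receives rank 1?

Sorted (ascending): 405, 483, 483, 555, 555
The 2 values of 483 occupy positions 2–3 → average rank (2+3)/2 = 2.5.
The 2 values of 555 occupy positions 4–5 → average rank (4+5)/2 = 4.5.
Rank 1 → value 405.

405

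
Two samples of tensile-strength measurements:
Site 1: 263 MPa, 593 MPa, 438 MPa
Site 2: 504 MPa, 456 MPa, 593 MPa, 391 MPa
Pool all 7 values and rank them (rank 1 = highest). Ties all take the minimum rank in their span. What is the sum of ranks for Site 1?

13

Sorted (descending): 593, 593, 504, 456, 438, 391, 263
The 2 values of 593 occupy positions 1–2 → each gets rank 1.
Site 1 values → pooled ranks: 263→7, 593→1, 438→5
Rank sum = 7 + 1 + 5 = 13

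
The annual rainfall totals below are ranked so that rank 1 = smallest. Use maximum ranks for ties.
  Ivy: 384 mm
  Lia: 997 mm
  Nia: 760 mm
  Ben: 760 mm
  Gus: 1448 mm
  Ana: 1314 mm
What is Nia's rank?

3

Sorted (ascending): 384, 760, 760, 997, 1314, 1448
The 2 values of 760 occupy positions 2–3 → each gets rank 3.
Nia has value 760 mm → rank 3.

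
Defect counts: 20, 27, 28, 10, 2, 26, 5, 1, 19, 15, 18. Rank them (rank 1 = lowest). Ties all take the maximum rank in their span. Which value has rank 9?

Sorted (ascending): 1, 2, 5, 10, 15, 18, 19, 20, 26, 27, 28
No ties — each value takes its position as its rank.
Rank 9 → value 26.

26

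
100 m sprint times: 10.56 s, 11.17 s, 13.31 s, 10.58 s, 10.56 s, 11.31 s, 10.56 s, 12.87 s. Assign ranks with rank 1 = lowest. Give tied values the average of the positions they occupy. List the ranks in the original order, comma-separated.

2, 5, 8, 4, 2, 6, 2, 7

Sorted (ascending): 10.56, 10.56, 10.56, 10.58, 11.17, 11.31, 12.87, 13.31
The 3 values of 10.56 occupy positions 1–3 → average rank 2.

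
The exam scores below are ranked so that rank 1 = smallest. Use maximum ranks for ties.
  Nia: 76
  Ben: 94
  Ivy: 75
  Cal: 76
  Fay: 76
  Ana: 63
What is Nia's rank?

Sorted (ascending): 63, 75, 76, 76, 76, 94
The 3 values of 76 occupy positions 3–5 → each gets rank 5.
Nia has value 76 → rank 5.

5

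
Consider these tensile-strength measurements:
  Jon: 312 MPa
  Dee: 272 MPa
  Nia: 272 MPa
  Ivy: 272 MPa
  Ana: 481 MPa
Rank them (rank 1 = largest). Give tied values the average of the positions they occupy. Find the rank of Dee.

Sorted (descending): 481, 312, 272, 272, 272
The 3 values of 272 occupy positions 3–5 → average rank 4.
Dee has value 272 MPa → rank 4.

4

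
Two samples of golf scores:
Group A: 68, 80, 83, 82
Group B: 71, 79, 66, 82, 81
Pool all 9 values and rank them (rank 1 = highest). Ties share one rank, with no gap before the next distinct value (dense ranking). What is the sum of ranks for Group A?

14

Sorted (descending): 83, 82, 82, 81, 80, 79, 71, 68, 66
The 2 values of 82 share dense rank 2.
Remaining distinct values take the next consecutive integers.
Group A values → pooled ranks: 68→7, 80→4, 83→1, 82→2
Rank sum = 7 + 4 + 1 + 2 = 14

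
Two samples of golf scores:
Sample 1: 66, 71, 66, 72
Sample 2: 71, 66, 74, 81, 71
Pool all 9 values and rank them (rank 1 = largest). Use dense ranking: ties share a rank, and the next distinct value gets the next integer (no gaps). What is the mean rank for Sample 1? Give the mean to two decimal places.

4.25

Sorted (descending): 81, 74, 72, 71, 71, 71, 66, 66, 66
The 3 values of 71 share dense rank 4.
The 3 values of 66 share dense rank 5.
Remaining distinct values take the next consecutive integers.
Sample 1 values → pooled ranks: 66→5, 71→4, 66→5, 72→3
Mean rank = (5 + 4 + 5 + 3) / 4 = 4.25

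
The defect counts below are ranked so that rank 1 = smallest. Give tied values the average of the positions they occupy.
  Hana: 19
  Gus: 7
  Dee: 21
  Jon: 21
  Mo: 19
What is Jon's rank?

4.5

Sorted (ascending): 7, 19, 19, 21, 21
The 2 values of 19 occupy positions 2–3 → average rank (2+3)/2 = 2.5.
The 2 values of 21 occupy positions 4–5 → average rank (4+5)/2 = 4.5.
Jon has value 21 → rank 4.5.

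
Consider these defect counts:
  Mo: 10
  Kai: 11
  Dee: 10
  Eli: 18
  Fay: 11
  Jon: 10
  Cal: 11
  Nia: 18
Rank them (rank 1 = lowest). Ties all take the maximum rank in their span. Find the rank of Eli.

Sorted (ascending): 10, 10, 10, 11, 11, 11, 18, 18
The 3 values of 10 occupy positions 1–3 → each gets rank 3.
The 3 values of 11 occupy positions 4–6 → each gets rank 6.
The 2 values of 18 occupy positions 7–8 → each gets rank 8.
Eli has value 18 → rank 8.

8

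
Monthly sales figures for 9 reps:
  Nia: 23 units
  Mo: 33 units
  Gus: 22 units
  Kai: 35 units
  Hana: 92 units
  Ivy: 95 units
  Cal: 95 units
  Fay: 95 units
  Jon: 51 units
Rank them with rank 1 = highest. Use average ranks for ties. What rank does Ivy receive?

Sorted (descending): 95, 95, 95, 92, 51, 35, 33, 23, 22
The 3 values of 95 occupy positions 1–3 → average rank 2.
Ivy has value 95 units → rank 2.

2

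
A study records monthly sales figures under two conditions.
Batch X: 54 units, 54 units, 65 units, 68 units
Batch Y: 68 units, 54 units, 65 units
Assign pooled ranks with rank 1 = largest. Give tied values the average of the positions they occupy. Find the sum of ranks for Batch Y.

11

Sorted (descending): 68, 68, 65, 65, 54, 54, 54
The 2 values of 68 occupy positions 1–2 → average rank (1+2)/2 = 1.5.
The 2 values of 65 occupy positions 3–4 → average rank (3+4)/2 = 3.5.
The 3 values of 54 occupy positions 5–7 → average rank 6.
Batch Y values → pooled ranks: 68→1.5, 54→6, 65→3.5
Rank sum = 1.5 + 6 + 3.5 = 11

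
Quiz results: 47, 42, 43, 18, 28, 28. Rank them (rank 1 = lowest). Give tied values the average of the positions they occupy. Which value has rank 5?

Sorted (ascending): 18, 28, 28, 42, 43, 47
The 2 values of 28 occupy positions 2–3 → average rank (2+3)/2 = 2.5.
Rank 5 → value 43.

43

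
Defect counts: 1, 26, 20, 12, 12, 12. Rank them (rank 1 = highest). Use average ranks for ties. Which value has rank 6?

1

Sorted (descending): 26, 20, 12, 12, 12, 1
The 3 values of 12 occupy positions 3–5 → average rank 4.
Rank 6 → value 1.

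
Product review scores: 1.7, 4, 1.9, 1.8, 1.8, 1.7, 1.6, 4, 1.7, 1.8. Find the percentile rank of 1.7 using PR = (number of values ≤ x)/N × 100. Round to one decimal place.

N = 10.
Strictly below 1.7: 1. Equal to 1.7: 3.
PR = 4/10 × 100 = 40.0

40.0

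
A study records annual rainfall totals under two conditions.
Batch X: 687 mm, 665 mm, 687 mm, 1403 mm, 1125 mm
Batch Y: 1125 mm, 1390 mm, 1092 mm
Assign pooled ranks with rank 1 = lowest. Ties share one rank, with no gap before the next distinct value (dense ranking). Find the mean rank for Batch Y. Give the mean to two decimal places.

4.00

Sorted (ascending): 665, 687, 687, 1092, 1125, 1125, 1390, 1403
The 2 values of 687 share dense rank 2.
The 2 values of 1125 share dense rank 4.
Remaining distinct values take the next consecutive integers.
Batch Y values → pooled ranks: 1125→4, 1390→5, 1092→3
Mean rank = (4 + 5 + 3) / 3 = 4.00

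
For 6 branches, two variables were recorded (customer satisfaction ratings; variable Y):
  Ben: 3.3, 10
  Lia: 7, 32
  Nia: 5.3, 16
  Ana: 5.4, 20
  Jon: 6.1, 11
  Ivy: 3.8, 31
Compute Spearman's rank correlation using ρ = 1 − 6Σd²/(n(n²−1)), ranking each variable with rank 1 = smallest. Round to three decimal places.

Ranks of variable 1: 1, 6, 3, 4, 5, 2
Ranks of variable 2: 1, 6, 3, 4, 2, 5
d = r₁ − r₂: 0, 0, 0, 0, 3, -3
d²: 0, 0, 0, 0, 9, 9; Σd² = 18
ρ = 1 − 6·18/(6·35) = 1 − 108/210 = 0.486

0.486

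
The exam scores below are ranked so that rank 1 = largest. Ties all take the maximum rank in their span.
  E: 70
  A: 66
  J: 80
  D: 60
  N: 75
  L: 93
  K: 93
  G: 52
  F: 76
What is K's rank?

2

Sorted (descending): 93, 93, 80, 76, 75, 70, 66, 60, 52
The 2 values of 93 occupy positions 1–2 → each gets rank 2.
K has value 93 → rank 2.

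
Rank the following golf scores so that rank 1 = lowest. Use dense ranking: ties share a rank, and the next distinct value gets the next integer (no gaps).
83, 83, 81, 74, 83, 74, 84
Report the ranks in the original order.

Sorted (ascending): 74, 74, 81, 83, 83, 83, 84
The 2 values of 74 share dense rank 1.
The 3 values of 83 share dense rank 3.
Remaining distinct values take the next consecutive integers.

3, 3, 2, 1, 3, 1, 4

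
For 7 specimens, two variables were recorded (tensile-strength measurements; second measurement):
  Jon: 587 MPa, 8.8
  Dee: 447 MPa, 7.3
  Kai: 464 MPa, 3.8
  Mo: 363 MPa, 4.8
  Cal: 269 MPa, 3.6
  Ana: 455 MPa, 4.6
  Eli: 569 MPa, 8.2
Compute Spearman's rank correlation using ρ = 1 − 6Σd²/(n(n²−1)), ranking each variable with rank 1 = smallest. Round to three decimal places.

0.679

Ranks of variable 1: 7, 3, 5, 2, 1, 4, 6
Ranks of variable 2: 7, 5, 2, 4, 1, 3, 6
d = r₁ − r₂: 0, -2, 3, -2, 0, 1, 0
d²: 0, 4, 9, 4, 0, 1, 0; Σd² = 18
ρ = 1 − 6·18/(7·48) = 1 − 108/336 = 0.679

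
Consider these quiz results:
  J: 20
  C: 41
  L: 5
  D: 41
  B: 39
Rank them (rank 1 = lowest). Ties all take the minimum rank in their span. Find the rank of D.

Sorted (ascending): 5, 20, 39, 41, 41
The 2 values of 41 occupy positions 4–5 → each gets rank 4.
D has value 41 → rank 4.

4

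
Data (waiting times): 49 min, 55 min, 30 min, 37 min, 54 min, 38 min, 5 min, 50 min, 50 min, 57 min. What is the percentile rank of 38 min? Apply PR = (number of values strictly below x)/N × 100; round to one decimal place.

30.0

N = 10.
Strictly below 38: 3. Equal to 38: 1.
PR = 3/10 × 100 = 30.0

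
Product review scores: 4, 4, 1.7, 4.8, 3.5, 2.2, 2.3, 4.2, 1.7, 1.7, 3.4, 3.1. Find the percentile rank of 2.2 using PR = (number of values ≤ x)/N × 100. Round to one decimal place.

N = 12.
Strictly below 2.2: 3. Equal to 2.2: 1.
PR = 4/12 × 100 = 33.3

33.3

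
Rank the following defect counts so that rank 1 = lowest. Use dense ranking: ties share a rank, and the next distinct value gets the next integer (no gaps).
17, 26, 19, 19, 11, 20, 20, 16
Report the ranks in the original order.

3, 6, 4, 4, 1, 5, 5, 2

Sorted (ascending): 11, 16, 17, 19, 19, 20, 20, 26
The 2 values of 19 share dense rank 4.
The 2 values of 20 share dense rank 5.
Remaining distinct values take the next consecutive integers.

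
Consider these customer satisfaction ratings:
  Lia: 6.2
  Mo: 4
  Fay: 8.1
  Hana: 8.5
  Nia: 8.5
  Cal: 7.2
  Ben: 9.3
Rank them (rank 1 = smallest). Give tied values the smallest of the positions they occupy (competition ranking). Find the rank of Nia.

5

Sorted (ascending): 4, 6.2, 7.2, 8.1, 8.5, 8.5, 9.3
The 2 values of 8.5 occupy positions 5–6 → each gets rank 5.
Nia has value 8.5 → rank 5.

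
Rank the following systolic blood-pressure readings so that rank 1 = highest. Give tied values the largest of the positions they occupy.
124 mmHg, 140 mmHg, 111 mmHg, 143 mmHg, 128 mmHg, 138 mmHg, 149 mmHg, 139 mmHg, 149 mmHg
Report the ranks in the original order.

Sorted (descending): 149, 149, 143, 140, 139, 138, 128, 124, 111
The 2 values of 149 occupy positions 1–2 → each gets rank 2.

8, 4, 9, 3, 7, 6, 2, 5, 2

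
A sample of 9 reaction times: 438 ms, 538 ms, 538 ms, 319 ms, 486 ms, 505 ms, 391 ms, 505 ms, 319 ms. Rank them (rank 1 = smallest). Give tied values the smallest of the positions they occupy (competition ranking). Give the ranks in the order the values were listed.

4, 8, 8, 1, 5, 6, 3, 6, 1

Sorted (ascending): 319, 319, 391, 438, 486, 505, 505, 538, 538
The 2 values of 319 occupy positions 1–2 → each gets rank 1.
The 2 values of 505 occupy positions 6–7 → each gets rank 6.
The 2 values of 538 occupy positions 8–9 → each gets rank 8.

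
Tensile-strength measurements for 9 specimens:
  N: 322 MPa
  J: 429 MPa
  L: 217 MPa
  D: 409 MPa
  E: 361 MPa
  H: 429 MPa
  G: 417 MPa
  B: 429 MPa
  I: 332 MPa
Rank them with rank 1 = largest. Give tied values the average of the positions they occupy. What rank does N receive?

8

Sorted (descending): 429, 429, 429, 417, 409, 361, 332, 322, 217
The 3 values of 429 occupy positions 1–3 → average rank 2.
N has value 322 MPa → rank 8.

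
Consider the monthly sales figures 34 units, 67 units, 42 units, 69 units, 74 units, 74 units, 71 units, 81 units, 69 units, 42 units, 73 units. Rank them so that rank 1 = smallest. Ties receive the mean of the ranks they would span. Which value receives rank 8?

Sorted (ascending): 34, 42, 42, 67, 69, 69, 71, 73, 74, 74, 81
The 2 values of 42 occupy positions 2–3 → average rank (2+3)/2 = 2.5.
The 2 values of 69 occupy positions 5–6 → average rank (5+6)/2 = 5.5.
The 2 values of 74 occupy positions 9–10 → average rank (9+10)/2 = 9.5.
Rank 8 → value 73.

73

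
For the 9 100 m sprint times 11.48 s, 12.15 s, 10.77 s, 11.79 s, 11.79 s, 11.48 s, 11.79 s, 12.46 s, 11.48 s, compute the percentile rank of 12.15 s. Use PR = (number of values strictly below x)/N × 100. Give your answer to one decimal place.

77.8

N = 9.
Strictly below 12.15: 7. Equal to 12.15: 1.
PR = 7/9 × 100 = 77.8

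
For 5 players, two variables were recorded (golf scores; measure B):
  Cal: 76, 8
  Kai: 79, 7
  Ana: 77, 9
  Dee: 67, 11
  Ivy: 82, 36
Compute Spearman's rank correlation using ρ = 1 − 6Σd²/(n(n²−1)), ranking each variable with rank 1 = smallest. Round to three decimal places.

0.100

Ranks of variable 1: 2, 4, 3, 1, 5
Ranks of variable 2: 2, 1, 3, 4, 5
d = r₁ − r₂: 0, 3, 0, -3, 0
d²: 0, 9, 0, 9, 0; Σd² = 18
ρ = 1 − 6·18/(5·24) = 1 − 108/120 = 0.100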